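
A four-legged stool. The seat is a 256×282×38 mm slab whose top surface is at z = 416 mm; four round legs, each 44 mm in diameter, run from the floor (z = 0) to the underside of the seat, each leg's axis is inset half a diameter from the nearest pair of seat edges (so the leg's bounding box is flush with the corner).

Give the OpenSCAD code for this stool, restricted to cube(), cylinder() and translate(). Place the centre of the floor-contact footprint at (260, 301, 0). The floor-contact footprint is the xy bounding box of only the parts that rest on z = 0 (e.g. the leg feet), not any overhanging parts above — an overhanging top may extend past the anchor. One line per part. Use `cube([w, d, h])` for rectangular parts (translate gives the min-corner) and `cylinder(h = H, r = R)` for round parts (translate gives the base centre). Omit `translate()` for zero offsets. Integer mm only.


// leg_h = 416 - 38 = 378
translate([132, 160, 378]) cube([256, 282, 38]);
translate([154, 182, 0]) cylinder(h = 378, r = 22);
translate([366, 182, 0]) cylinder(h = 378, r = 22);
translate([154, 420, 0]) cylinder(h = 378, r = 22);
translate([366, 420, 0]) cylinder(h = 378, r = 22);


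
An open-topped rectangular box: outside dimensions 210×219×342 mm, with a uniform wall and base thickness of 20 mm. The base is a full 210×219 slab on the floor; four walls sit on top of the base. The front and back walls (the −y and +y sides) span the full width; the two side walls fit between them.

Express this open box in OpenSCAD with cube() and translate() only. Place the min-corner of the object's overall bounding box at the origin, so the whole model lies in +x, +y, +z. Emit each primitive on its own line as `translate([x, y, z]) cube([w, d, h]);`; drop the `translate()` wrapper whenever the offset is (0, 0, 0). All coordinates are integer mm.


cube([210, 219, 20]);
translate([0, 0, 20]) cube([210, 20, 322]);
translate([0, 199, 20]) cube([210, 20, 322]);
translate([0, 20, 20]) cube([20, 179, 322]);
translate([190, 20, 20]) cube([20, 179, 322]);


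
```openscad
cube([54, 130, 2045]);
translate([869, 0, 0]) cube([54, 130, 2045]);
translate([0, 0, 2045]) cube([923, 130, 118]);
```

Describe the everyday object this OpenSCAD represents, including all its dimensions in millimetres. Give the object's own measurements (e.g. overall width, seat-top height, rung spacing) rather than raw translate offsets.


A door frame. The clear opening is 815 mm wide and 2045 mm high. Two 54 mm wide jambs, 130 mm deep, stand either side of the opening from the floor to the top of the opening. A 118 mm thick head sits across the top of both jambs, spanning the full outside width of the frame.


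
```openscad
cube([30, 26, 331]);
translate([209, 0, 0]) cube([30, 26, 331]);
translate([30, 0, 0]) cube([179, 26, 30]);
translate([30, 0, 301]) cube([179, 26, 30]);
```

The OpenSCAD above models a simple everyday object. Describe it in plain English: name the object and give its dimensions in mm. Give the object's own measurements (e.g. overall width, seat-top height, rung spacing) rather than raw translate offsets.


A rectangular picture frame lying in the x–z plane (depth along y). The opening is 179 mm wide (x) by 271 mm tall (z), surrounded by a border 30 mm wide on all four sides. The frame is 26 mm deep and is made of two full-height vertical stiles with two horizontal rails fitted between them.


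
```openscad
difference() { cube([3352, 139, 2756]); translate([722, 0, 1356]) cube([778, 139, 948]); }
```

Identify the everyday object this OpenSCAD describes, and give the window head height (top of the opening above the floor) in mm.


A wall with a window opening. The window head height is 2304 mm.

A wall with a rectangular opening subtracted — a window. Sill at z = 1356, opening 948 mm tall, so the head is at 1356 + 948 = 2304 mm.


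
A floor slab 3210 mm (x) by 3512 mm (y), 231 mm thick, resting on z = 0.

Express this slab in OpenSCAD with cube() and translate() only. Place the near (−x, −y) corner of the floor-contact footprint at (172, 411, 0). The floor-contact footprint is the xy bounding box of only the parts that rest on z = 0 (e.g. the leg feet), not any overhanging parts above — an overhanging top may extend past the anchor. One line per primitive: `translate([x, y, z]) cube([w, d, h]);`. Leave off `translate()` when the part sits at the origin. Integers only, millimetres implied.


translate([172, 411, 0]) cube([3210, 3512, 231]);


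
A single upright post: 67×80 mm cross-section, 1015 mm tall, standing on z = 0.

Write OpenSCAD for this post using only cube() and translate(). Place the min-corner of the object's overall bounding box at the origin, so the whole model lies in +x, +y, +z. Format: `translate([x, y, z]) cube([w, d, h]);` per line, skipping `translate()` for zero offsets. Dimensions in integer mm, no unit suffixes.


cube([67, 80, 1015]);


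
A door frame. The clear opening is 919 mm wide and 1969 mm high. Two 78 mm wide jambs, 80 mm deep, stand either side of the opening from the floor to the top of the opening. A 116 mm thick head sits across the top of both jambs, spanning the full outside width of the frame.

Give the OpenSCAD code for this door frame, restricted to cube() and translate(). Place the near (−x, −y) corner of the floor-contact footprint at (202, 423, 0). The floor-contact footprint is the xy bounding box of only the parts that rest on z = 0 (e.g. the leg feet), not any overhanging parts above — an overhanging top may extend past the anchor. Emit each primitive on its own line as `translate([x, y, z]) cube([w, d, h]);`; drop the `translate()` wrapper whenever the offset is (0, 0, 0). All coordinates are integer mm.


translate([202, 423, 0]) cube([78, 80, 1969]);
translate([1199, 423, 0]) cube([78, 80, 1969]);
translate([202, 423, 1969]) cube([1075, 80, 116]);


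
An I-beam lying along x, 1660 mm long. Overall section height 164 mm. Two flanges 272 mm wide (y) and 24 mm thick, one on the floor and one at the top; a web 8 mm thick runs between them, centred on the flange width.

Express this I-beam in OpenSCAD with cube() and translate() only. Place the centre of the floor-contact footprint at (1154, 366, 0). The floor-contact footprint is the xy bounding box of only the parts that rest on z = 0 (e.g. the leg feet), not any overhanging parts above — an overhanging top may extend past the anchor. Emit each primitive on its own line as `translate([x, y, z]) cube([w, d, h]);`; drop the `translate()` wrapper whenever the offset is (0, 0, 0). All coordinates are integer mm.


translate([324, 230, 0]) cube([1660, 272, 24]);
translate([324, 362, 24]) cube([1660, 8, 116]);
translate([324, 230, 140]) cube([1660, 272, 24]);


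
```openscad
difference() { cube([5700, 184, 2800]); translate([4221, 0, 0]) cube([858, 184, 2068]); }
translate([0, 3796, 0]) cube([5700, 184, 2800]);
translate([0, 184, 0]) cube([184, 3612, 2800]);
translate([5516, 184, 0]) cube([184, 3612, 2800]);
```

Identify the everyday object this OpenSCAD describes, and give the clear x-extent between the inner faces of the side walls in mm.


A single room. The interior width is 5332 mm.

Four walls enclosing a rectangle with a door in the front wall — a room. Outside width 5700 minus two 184 mm walls gives 5332 mm.


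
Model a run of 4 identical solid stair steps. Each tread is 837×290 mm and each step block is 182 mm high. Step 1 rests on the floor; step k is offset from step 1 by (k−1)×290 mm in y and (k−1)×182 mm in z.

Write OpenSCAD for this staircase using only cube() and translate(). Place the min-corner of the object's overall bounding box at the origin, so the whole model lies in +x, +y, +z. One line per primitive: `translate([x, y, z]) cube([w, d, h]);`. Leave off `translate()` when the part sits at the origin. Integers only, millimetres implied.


cube([837, 290, 182]);
translate([0, 290, 182]) cube([837, 290, 182]);
translate([0, 580, 364]) cube([837, 290, 182]);
translate([0, 870, 546]) cube([837, 290, 182]);


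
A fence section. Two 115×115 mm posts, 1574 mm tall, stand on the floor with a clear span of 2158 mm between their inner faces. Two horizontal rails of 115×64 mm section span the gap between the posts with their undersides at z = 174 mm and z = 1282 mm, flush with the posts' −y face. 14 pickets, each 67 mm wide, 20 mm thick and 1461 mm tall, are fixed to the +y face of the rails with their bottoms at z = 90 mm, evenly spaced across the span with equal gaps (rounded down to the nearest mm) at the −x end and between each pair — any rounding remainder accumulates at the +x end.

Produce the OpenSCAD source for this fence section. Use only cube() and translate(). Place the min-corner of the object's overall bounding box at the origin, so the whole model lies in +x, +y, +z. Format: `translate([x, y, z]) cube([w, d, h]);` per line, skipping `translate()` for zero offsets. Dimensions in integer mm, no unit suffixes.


cube([115, 115, 1574]);
translate([2273, 0, 0]) cube([115, 115, 1574]);
translate([115, 0, 174]) cube([2158, 115, 64]);
translate([115, 0, 1282]) cube([2158, 115, 64]);
translate([196, 115, 90]) cube([67, 20, 1461]);
translate([344, 115, 90]) cube([67, 20, 1461]);
translate([492, 115, 90]) cube([67, 20, 1461]);
translate([640, 115, 90]) cube([67, 20, 1461]);
translate([788, 115, 90]) cube([67, 20, 1461]);
translate([936, 115, 90]) cube([67, 20, 1461]);
translate([1084, 115, 90]) cube([67, 20, 1461]);
translate([1232, 115, 90]) cube([67, 20, 1461]);
translate([1380, 115, 90]) cube([67, 20, 1461]);
translate([1528, 115, 90]) cube([67, 20, 1461]);
translate([1676, 115, 90]) cube([67, 20, 1461]);
translate([1824, 115, 90]) cube([67, 20, 1461]);
translate([1972, 115, 90]) cube([67, 20, 1461]);
translate([2120, 115, 90]) cube([67, 20, 1461]);


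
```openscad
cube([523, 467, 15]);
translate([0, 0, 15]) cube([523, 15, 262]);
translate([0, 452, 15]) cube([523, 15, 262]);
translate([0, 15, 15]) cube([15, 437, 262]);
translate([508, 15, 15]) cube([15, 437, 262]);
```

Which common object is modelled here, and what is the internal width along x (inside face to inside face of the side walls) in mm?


An open box. The internal width is 493 mm.

A 523×467 base slab with four walls standing on it — an open box. The base is 523 mm wide and the walls are 15 mm thick, so the internal width is 523 − 2 × 15 = 493 mm.


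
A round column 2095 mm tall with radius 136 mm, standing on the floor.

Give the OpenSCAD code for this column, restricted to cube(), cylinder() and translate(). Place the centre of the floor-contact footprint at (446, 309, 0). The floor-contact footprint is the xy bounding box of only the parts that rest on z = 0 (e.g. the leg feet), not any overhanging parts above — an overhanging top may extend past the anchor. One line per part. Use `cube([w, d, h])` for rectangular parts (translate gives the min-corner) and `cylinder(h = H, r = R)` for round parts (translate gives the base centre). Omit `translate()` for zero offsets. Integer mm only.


translate([446, 309, 0]) cylinder(h = 2095, r = 136);


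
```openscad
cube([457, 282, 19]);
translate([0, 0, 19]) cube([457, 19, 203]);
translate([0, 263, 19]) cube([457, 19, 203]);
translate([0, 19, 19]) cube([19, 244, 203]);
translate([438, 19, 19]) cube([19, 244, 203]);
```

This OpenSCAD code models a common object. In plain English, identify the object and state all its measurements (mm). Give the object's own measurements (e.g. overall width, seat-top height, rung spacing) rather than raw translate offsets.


An open-topped rectangular box: outside dimensions 457×282×222 mm, with a uniform wall and base thickness of 19 mm. The base is a full 457×282 slab on the floor; four walls sit on top of the base. The front and back walls (the −y and +y sides) span the full width; the two side walls fit between them.


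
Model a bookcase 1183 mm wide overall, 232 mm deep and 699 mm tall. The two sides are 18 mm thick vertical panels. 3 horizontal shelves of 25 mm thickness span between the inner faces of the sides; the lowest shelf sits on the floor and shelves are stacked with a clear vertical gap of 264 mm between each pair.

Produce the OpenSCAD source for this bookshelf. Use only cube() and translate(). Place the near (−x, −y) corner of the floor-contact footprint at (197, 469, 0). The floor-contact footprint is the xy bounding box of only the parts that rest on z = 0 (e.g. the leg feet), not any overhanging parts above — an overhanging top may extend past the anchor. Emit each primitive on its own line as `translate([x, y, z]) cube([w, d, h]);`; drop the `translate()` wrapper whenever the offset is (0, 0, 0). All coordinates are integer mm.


translate([197, 469, 0]) cube([18, 232, 699]);
translate([1362, 469, 0]) cube([18, 232, 699]);
translate([215, 469, 0]) cube([1147, 232, 25]);
translate([215, 469, 289]) cube([1147, 232, 25]);
translate([215, 469, 578]) cube([1147, 232, 25]);


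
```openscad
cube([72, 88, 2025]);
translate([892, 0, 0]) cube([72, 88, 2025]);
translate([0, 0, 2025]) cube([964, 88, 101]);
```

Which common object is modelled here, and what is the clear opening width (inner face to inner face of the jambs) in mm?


A door frame. The clear opening width is 820 mm.

Two 2025 mm tall posts with a header on top — a door frame. The left jamb is 72 mm wide at x = 0; the right jamb starts at x = 892. The clear opening is 892 − 72 = 820 mm.


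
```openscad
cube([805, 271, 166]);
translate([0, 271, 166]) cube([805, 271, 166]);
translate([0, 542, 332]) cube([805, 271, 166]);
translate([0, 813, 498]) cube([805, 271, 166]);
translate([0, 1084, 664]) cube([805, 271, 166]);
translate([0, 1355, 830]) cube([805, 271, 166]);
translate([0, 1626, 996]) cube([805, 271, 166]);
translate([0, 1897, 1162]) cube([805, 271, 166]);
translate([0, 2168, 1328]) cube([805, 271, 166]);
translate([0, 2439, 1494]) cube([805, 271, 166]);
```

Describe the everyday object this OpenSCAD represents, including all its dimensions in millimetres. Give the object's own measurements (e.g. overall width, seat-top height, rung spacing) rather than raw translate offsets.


A straight staircase of 10 solid steps. Each step is 805 mm wide (x), 271 mm deep (y, the going) and 166 mm tall (the rise). The first step rests on the floor; each subsequent step sits one going further in +y and one rise higher in +z, directly behind and above the previous step with no overlap.


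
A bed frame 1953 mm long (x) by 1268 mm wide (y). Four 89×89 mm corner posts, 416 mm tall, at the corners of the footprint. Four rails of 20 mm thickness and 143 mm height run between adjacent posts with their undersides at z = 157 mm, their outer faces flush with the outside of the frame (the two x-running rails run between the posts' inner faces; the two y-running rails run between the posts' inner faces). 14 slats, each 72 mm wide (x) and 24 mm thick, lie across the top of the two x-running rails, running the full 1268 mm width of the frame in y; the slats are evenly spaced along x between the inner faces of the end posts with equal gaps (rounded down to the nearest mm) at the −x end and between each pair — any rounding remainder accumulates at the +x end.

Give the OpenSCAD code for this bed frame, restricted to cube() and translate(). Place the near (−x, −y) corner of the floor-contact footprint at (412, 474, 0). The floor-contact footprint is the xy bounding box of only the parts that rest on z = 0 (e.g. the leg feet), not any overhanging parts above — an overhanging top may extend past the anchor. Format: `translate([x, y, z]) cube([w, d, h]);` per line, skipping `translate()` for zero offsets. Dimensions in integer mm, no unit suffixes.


translate([412, 474, 0]) cube([89, 89, 416]);
translate([412, 1653, 0]) cube([89, 89, 416]);
translate([2276, 474, 0]) cube([89, 89, 416]);
translate([2276, 1653, 0]) cube([89, 89, 416]);
translate([501, 474, 157]) cube([1775, 20, 143]);
translate([501, 1722, 157]) cube([1775, 20, 143]);
translate([412, 563, 157]) cube([20, 1090, 143]);
translate([2345, 563, 157]) cube([20, 1090, 143]);
translate([552, 474, 300]) cube([72, 1268, 24]);
translate([675, 474, 300]) cube([72, 1268, 24]);
translate([798, 474, 300]) cube([72, 1268, 24]);
translate([921, 474, 300]) cube([72, 1268, 24]);
translate([1044, 474, 300]) cube([72, 1268, 24]);
translate([1167, 474, 300]) cube([72, 1268, 24]);
translate([1290, 474, 300]) cube([72, 1268, 24]);
translate([1413, 474, 300]) cube([72, 1268, 24]);
translate([1536, 474, 300]) cube([72, 1268, 24]);
translate([1659, 474, 300]) cube([72, 1268, 24]);
translate([1782, 474, 300]) cube([72, 1268, 24]);
translate([1905, 474, 300]) cube([72, 1268, 24]);
translate([2028, 474, 300]) cube([72, 1268, 24]);
translate([2151, 474, 300]) cube([72, 1268, 24]);


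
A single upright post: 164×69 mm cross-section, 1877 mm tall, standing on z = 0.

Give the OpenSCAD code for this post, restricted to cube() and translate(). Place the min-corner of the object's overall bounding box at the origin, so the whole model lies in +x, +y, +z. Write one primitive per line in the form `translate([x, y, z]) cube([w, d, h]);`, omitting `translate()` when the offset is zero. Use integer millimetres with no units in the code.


cube([164, 69, 1877]);


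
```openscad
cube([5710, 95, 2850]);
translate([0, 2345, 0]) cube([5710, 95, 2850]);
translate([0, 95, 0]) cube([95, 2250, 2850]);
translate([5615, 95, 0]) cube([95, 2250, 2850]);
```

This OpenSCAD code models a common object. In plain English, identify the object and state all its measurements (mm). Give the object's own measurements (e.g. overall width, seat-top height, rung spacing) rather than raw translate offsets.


The wall frame of a small rectangular building: four walls, each 2850 mm tall and 95 mm thick, enclosing a footprint 5710 mm (x) by 2440 mm (y) outside-to-outside, with no floor or roof. The front and back walls (the −y and +y sides) span the full width; the two side walls fit between them.


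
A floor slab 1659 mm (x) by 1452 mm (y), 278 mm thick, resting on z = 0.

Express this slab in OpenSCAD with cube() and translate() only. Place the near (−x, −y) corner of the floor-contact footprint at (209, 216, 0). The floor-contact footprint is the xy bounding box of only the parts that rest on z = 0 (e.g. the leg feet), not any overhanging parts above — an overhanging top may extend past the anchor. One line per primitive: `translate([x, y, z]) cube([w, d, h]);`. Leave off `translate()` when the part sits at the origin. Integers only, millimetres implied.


translate([209, 216, 0]) cube([1659, 1452, 278]);


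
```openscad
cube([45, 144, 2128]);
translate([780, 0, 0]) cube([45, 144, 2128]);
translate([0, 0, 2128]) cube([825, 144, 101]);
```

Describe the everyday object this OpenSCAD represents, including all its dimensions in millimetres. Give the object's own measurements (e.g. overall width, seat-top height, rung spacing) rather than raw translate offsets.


A door frame. The clear opening is 735 mm wide and 2128 mm high. Two 45 mm wide jambs, 144 mm deep, stand either side of the opening from the floor to the top of the opening. A 101 mm thick head sits across the top of both jambs, spanning the full outside width of the frame.


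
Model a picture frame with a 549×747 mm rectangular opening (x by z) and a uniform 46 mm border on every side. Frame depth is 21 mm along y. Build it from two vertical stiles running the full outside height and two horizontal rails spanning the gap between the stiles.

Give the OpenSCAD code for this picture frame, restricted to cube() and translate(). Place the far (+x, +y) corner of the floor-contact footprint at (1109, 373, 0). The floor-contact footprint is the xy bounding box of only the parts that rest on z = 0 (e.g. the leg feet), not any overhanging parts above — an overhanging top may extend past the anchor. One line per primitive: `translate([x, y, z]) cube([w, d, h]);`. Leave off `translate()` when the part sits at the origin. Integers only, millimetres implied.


translate([468, 352, 0]) cube([46, 21, 839]);
translate([1063, 352, 0]) cube([46, 21, 839]);
translate([514, 352, 0]) cube([549, 21, 46]);
translate([514, 352, 793]) cube([549, 21, 46]);


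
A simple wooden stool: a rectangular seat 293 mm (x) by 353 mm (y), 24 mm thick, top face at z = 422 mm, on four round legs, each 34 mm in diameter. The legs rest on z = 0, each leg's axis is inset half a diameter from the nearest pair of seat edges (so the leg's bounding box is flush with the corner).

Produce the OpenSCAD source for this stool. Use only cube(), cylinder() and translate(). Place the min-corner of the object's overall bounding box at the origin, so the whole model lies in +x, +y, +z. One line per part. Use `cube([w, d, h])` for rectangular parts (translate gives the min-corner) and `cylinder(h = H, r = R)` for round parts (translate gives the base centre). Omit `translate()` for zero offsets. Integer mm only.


translate([0, 0, 398]) cube([293, 353, 24]);
translate([17, 17, 0]) cylinder(h = 398, r = 17);
translate([276, 17, 0]) cylinder(h = 398, r = 17);
translate([17, 336, 0]) cylinder(h = 398, r = 17);
translate([276, 336, 0]) cylinder(h = 398, r = 17);


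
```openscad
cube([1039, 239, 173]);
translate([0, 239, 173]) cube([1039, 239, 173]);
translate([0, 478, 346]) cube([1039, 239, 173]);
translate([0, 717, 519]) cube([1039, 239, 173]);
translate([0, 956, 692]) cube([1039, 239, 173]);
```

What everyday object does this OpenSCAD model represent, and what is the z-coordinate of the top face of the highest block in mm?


A staircase. The total rise is 865 mm.

5 identical blocks, each offset up and back from the previous — a staircase. Each step is 173 mm tall and there are 5 of them, so the total rise is 5 × 173 = 865 mm.


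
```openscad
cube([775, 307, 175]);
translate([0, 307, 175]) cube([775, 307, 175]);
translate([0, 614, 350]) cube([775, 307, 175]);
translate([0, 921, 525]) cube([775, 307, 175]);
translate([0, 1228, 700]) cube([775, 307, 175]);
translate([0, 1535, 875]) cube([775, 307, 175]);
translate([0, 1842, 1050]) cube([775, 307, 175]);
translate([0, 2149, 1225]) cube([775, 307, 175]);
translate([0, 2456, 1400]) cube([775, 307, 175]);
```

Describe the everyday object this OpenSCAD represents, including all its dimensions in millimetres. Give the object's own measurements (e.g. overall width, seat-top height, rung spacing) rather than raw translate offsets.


A straight staircase of 9 solid steps. Each step is 775 mm wide (x), 307 mm deep (y, the going) and 175 mm tall (the rise). The first step rests on the floor; each subsequent step sits one going further in +y and one rise higher in +z, directly behind and above the previous step with no overlap.


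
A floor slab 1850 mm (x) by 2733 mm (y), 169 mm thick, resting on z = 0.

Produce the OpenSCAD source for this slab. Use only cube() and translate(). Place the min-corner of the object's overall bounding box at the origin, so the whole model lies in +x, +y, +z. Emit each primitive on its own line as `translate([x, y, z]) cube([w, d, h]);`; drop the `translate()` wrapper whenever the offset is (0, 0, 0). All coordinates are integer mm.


cube([1850, 2733, 169]);


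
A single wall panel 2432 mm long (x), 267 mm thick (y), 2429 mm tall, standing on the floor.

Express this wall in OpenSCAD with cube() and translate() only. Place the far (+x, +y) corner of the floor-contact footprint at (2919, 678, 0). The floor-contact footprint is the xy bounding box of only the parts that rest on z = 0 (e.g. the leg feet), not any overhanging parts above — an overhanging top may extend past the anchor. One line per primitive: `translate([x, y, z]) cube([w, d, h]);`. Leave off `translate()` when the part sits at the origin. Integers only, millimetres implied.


translate([487, 411, 0]) cube([2432, 267, 2429]);


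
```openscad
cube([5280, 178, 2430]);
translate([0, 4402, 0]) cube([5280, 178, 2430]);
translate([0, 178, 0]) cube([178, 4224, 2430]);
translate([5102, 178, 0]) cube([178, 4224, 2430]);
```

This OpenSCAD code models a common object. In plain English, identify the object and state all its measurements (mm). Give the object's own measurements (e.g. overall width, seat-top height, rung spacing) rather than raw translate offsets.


The wall frame of a small rectangular building: four walls, each 2430 mm tall and 178 mm thick, enclosing a footprint 5280 mm (x) by 4580 mm (y) outside-to-outside, with no floor or roof. The front and back walls (the −y and +y sides) span the full width; the two side walls fit between them.


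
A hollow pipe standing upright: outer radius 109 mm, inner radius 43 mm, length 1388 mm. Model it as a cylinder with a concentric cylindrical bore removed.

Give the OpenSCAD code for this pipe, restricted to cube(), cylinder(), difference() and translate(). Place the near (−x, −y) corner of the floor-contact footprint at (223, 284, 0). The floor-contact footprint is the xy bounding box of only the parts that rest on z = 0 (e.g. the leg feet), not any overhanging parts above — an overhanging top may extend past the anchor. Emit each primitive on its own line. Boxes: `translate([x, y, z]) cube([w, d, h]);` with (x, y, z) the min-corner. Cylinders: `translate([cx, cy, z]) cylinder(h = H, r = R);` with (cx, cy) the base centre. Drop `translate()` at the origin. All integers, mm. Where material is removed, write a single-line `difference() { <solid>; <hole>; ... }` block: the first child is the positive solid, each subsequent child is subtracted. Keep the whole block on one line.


difference() { translate([332, 393, 0]) cylinder(h = 1388, r = 109); translate([332, 393, 0]) cylinder(h = 1388, r = 43); }


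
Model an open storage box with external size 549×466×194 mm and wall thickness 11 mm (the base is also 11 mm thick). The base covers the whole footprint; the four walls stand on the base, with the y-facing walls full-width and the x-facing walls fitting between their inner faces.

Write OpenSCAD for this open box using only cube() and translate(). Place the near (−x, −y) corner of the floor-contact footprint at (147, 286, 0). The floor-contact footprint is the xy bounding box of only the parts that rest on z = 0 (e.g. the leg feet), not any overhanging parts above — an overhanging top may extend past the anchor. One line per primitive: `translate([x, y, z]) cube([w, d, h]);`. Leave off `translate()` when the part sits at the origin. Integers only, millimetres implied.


translate([147, 286, 0]) cube([549, 466, 11]);
translate([147, 286, 11]) cube([549, 11, 183]);
translate([147, 741, 11]) cube([549, 11, 183]);
translate([147, 297, 11]) cube([11, 444, 183]);
translate([685, 297, 11]) cube([11, 444, 183]);


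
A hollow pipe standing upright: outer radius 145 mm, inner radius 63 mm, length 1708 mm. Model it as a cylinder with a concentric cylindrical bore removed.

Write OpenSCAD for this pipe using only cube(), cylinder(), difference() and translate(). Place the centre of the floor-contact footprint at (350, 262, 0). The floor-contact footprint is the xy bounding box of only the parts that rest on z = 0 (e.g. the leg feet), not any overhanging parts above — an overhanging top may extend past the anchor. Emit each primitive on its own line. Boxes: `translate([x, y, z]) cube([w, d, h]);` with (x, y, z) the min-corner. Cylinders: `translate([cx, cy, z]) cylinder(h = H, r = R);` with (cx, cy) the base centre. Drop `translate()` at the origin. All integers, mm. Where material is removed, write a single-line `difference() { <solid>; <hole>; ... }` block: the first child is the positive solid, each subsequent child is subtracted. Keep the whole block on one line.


difference() { translate([350, 262, 0]) cylinder(h = 1708, r = 145); translate([350, 262, 0]) cylinder(h = 1708, r = 63); }


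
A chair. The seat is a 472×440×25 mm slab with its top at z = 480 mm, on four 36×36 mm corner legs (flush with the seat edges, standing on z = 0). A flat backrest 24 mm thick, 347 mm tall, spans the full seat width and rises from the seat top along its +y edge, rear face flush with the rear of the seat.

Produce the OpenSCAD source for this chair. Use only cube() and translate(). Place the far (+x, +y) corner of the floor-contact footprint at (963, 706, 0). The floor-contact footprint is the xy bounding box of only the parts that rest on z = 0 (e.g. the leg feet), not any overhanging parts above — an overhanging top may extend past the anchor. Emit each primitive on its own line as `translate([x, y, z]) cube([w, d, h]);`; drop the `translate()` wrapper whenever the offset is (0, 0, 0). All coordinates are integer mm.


// leg_h = 480 - 25 = 455
translate([491, 266, 455]) cube([472, 440, 25]);
translate([491, 266, 0]) cube([36, 36, 455]);
translate([927, 266, 0]) cube([36, 36, 455]);
translate([491, 670, 0]) cube([36, 36, 455]);
translate([927, 670, 0]) cube([36, 36, 455]);
translate([491, 682, 480]) cube([472, 24, 347]);


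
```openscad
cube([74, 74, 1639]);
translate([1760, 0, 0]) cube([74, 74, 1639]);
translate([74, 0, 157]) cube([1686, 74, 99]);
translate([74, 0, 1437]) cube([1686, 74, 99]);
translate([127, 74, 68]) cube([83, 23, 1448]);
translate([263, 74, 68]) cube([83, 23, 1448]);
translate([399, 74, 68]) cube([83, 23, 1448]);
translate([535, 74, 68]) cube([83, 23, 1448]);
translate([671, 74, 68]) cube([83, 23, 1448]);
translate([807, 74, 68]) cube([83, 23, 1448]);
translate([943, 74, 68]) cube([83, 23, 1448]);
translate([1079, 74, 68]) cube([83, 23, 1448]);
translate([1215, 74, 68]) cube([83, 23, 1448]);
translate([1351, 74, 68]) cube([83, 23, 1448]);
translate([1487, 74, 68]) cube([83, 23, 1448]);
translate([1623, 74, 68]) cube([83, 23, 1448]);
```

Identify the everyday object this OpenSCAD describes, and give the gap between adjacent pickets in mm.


A fence section. The picket gap is 53 mm.

Two posts, two rails, 12 pickets — a fence section. Span 1686 mm holds 12 pickets of 83 mm with 13 equal gaps: ⌊(1686 − 12·83) / 13⌋ = 53 mm.


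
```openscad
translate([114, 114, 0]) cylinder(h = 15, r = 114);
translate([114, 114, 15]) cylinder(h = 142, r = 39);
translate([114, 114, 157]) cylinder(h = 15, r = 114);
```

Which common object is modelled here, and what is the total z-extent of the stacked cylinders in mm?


A spool. The overall height is 172 mm.

Three coaxial cylinders, large–small–large — a spool. Two 15 mm flanges and a 142 mm core give 15 + 142 + 15 = 172 mm.


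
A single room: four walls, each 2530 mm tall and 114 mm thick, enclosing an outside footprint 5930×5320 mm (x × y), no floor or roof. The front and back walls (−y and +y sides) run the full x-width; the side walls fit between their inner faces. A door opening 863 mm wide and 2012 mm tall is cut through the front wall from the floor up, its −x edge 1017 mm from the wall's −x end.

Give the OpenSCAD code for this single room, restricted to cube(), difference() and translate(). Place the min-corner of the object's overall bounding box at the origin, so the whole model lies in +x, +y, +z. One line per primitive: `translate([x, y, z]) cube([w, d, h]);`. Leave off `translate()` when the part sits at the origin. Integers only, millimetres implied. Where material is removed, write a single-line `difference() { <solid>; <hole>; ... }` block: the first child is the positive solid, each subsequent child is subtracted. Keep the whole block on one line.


difference() { cube([5930, 114, 2530]); translate([1017, 0, 0]) cube([863, 114, 2012]); }
translate([0, 5206, 0]) cube([5930, 114, 2530]);
translate([0, 114, 0]) cube([114, 5092, 2530]);
translate([5816, 114, 0]) cube([114, 5092, 2530]);


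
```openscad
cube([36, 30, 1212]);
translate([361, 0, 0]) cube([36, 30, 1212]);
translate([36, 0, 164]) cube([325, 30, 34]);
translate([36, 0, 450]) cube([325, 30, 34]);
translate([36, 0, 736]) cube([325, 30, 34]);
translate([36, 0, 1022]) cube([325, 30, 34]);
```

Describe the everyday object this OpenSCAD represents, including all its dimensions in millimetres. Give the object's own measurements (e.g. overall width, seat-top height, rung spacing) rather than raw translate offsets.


A straight ladder. Two 36×30 mm vertical rails, 1212 mm tall, stand 397 mm apart (outside-to-outside) with their front faces coplanar on the −y side. 4 rungs, each 30 mm deep and 34 mm tall, span between the inner faces of the rails, front faces flush with the rails. The lowest rung's underside is at z = 164 mm and rungs are spaced 286 mm apart (underside to underside).


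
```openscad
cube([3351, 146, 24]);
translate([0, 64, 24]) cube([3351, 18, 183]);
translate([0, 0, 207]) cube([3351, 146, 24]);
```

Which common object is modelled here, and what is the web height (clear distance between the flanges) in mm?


An I-beam. The web height is 183 mm.

Two wide flanges with a thin centred web — an I-beam. Overall 231 mm minus two 24 mm flanges gives a web of 231 − 2·24 = 183 mm.


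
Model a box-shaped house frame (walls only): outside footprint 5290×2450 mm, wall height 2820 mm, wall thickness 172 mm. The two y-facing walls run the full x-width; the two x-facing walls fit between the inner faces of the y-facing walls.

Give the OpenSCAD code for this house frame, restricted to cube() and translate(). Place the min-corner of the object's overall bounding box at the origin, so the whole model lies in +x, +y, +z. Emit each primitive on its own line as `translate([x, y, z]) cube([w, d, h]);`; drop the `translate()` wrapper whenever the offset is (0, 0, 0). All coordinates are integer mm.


cube([5290, 172, 2820]);
translate([0, 2278, 0]) cube([5290, 172, 2820]);
translate([0, 172, 0]) cube([172, 2106, 2820]);
translate([5118, 172, 0]) cube([172, 2106, 2820]);


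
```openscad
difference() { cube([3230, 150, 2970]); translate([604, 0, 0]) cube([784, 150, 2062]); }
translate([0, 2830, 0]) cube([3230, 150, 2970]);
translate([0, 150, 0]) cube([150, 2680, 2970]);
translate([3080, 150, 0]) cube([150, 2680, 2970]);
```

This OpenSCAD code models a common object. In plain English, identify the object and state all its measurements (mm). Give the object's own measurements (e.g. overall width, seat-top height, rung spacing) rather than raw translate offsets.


A single room: four walls, each 2970 mm tall and 150 mm thick, enclosing an outside footprint 3230×2980 mm (x × y), no floor or roof. The front and back walls (−y and +y sides) run the full x-width; the side walls fit between their inner faces. A door opening 784 mm wide and 2062 mm tall is cut through the front wall from the floor up, its −x edge 604 mm from the wall's −x end.


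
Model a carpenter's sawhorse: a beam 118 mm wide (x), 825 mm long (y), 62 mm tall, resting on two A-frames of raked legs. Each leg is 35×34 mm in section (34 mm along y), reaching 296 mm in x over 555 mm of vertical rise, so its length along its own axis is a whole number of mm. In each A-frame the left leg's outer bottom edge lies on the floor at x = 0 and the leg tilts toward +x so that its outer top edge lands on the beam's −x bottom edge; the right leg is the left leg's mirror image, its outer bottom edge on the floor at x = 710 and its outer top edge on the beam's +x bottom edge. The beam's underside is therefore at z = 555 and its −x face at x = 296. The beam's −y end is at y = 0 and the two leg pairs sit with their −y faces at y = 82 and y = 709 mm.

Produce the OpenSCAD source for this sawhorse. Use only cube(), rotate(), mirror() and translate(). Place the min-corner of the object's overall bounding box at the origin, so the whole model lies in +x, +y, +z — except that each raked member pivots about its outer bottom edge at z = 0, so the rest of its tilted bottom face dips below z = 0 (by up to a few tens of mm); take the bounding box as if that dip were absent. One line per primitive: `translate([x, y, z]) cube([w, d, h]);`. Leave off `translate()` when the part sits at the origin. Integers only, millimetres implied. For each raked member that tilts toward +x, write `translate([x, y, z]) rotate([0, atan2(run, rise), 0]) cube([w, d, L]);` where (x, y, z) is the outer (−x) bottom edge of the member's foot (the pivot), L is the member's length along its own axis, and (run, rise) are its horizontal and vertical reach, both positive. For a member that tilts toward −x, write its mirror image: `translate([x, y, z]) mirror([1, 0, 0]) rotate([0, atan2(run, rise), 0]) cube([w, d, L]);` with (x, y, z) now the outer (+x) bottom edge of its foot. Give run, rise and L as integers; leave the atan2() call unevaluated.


translate([296, 0, 555]) cube([118, 825, 62]);
translate([0, 82, 0]) rotate([0, atan2(296, 555), 0]) cube([35, 34, 629]);
translate([710, 82, 0]) mirror([1, 0, 0]) rotate([0, atan2(296, 555), 0]) cube([35, 34, 629]);
translate([0, 709, 0]) rotate([0, atan2(296, 555), 0]) cube([35, 34, 629]);
translate([710, 709, 0]) mirror([1, 0, 0]) rotate([0, atan2(296, 555), 0]) cube([35, 34, 629]);


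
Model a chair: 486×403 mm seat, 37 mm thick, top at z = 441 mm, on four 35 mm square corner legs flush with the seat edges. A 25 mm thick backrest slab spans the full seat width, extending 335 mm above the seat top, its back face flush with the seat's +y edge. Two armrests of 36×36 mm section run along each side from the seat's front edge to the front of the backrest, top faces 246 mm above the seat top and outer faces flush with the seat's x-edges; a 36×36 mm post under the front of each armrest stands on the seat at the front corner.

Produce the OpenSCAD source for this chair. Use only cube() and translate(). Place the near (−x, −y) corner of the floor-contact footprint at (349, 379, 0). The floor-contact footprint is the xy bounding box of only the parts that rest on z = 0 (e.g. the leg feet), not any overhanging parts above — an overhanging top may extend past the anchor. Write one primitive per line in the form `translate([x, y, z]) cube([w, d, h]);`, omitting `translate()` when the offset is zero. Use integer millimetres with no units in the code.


// leg_h = 441 - 37 = 404
// arm post h = 246 - 36 = 210
translate([349, 379, 404]) cube([486, 403, 37]);
translate([349, 379, 0]) cube([35, 35, 404]);
translate([800, 379, 0]) cube([35, 35, 404]);
translate([349, 747, 0]) cube([35, 35, 404]);
translate([800, 747, 0]) cube([35, 35, 404]);
translate([349, 757, 441]) cube([486, 25, 335]);
translate([349, 379, 651]) cube([36, 378, 36]);
translate([799, 379, 651]) cube([36, 378, 36]);
translate([349, 379, 441]) cube([36, 36, 210]);
translate([799, 379, 441]) cube([36, 36, 210]);


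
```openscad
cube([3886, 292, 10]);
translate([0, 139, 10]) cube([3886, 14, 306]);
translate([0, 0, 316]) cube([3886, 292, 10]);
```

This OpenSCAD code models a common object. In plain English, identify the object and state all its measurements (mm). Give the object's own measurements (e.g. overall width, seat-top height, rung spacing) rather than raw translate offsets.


An I-beam lying along x, 3886 mm long. Overall section height 326 mm. Two flanges 292 mm wide (y) and 10 mm thick, one on the floor and one at the top; a web 14 mm thick runs between them, centred on the flange width.


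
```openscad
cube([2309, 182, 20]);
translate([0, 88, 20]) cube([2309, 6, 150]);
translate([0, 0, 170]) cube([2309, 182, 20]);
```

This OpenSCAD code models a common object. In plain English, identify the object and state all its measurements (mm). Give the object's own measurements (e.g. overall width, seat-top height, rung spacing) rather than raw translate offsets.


An I-beam lying along x, 2309 mm long. Overall section height 190 mm. Two flanges 182 mm wide (y) and 20 mm thick, one on the floor and one at the top; a web 6 mm thick runs between them, centred on the flange width.


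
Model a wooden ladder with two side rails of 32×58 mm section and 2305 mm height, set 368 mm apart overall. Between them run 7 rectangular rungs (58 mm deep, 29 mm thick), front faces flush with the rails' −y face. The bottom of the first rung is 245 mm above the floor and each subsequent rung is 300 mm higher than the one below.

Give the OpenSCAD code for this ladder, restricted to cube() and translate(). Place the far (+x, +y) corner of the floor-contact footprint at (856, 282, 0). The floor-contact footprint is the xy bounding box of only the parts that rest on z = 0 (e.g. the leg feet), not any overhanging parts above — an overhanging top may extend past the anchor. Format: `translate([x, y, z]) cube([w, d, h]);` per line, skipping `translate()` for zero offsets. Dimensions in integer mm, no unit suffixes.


translate([488, 224, 0]) cube([32, 58, 2305]);
translate([824, 224, 0]) cube([32, 58, 2305]);
translate([520, 224, 245]) cube([304, 58, 29]);
translate([520, 224, 545]) cube([304, 58, 29]);
translate([520, 224, 845]) cube([304, 58, 29]);
translate([520, 224, 1145]) cube([304, 58, 29]);
translate([520, 224, 1445]) cube([304, 58, 29]);
translate([520, 224, 1745]) cube([304, 58, 29]);
translate([520, 224, 2045]) cube([304, 58, 29]);
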